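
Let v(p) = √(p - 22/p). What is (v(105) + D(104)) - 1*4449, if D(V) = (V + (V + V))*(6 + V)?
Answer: 29871 + √1155315/105 ≈ 29881.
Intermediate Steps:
D(V) = 3*V*(6 + V) (D(V) = (V + 2*V)*(6 + V) = (3*V)*(6 + V) = 3*V*(6 + V))
(v(105) + D(104)) - 1*4449 = (√(105 - 22/105) + 3*104*(6 + 104)) - 1*4449 = (√(105 - 22*1/105) + 3*104*110) - 4449 = (√(105 - 22/105) + 34320) - 4449 = (√(11003/105) + 34320) - 4449 = (√1155315/105 + 34320) - 4449 = (34320 + √1155315/105) - 4449 = 29871 + √1155315/105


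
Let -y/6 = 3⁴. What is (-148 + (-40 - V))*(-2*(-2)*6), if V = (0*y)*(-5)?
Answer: -4512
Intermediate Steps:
y = -486 (y = -6*3⁴ = -6*81 = -486)
V = 0 (V = (0*(-486))*(-5) = 0*(-5) = 0)
(-148 + (-40 - V))*(-2*(-2)*6) = (-148 + (-40 - 1*0))*(-2*(-2)*6) = (-148 + (-40 + 0))*(4*6) = (-148 - 40)*24 = -188*24 = -4512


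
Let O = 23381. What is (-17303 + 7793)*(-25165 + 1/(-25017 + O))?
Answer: 195763069455/818 ≈ 2.3932e+8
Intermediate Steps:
(-17303 + 7793)*(-25165 + 1/(-25017 + O)) = (-17303 + 7793)*(-25165 + 1/(-25017 + 23381)) = -9510*(-25165 + 1/(-1636)) = -9510*(-25165 - 1/1636) = -9510*(-41169941/1636) = 195763069455/818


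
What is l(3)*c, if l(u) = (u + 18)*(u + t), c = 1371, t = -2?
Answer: 28791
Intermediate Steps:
l(u) = (-2 + u)*(18 + u) (l(u) = (u + 18)*(u - 2) = (18 + u)*(-2 + u) = (-2 + u)*(18 + u))
l(3)*c = (-36 + 3**2 + 16*3)*1371 = (-36 + 9 + 48)*1371 = 21*1371 = 28791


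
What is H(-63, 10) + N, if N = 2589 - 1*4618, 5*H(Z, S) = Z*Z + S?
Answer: -6166/5 ≈ -1233.2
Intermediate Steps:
H(Z, S) = S/5 + Z²/5 (H(Z, S) = (Z*Z + S)/5 = (Z² + S)/5 = (S + Z²)/5 = S/5 + Z²/5)
N = -2029 (N = 2589 - 4618 = -2029)
H(-63, 10) + N = ((⅕)*10 + (⅕)*(-63)²) - 2029 = (2 + (⅕)*3969) - 2029 = (2 + 3969/5) - 2029 = 3979/5 - 2029 = -6166/5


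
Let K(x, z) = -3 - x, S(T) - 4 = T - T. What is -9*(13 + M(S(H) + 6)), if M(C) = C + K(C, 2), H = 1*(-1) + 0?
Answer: -90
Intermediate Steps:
H = -1 (H = -1 + 0 = -1)
S(T) = 4 (S(T) = 4 + (T - T) = 4 + 0 = 4)
M(C) = -3 (M(C) = C + (-3 - C) = -3)
-9*(13 + M(S(H) + 6)) = -9*(13 - 3) = -9*10 = -90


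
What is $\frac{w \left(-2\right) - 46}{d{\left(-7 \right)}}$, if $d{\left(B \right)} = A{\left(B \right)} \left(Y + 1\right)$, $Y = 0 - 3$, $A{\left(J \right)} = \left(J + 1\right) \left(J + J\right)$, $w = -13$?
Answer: $\frac{5}{42} \approx 0.11905$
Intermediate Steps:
$A{\left(J \right)} = 2 J \left(1 + J\right)$ ($A{\left(J \right)} = \left(1 + J\right) 2 J = 2 J \left(1 + J\right)$)
$Y = -3$ ($Y = 0 - 3 = -3$)
$d{\left(B \right)} = - 4 B \left(1 + B\right)$ ($d{\left(B \right)} = 2 B \left(1 + B\right) \left(-3 + 1\right) = 2 B \left(1 + B\right) \left(-2\right) = - 4 B \left(1 + B\right)$)
$\frac{w \left(-2\right) - 46}{d{\left(-7 \right)}} = \frac{\left(-13\right) \left(-2\right) - 46}{\left(-4\right) \left(-7\right) \left(1 - 7\right)} = \frac{26 - 46}{\left(-4\right) \left(-7\right) \left(-6\right)} = - \frac{20}{-168} = \left(-20\right) \left(- \frac{1}{168}\right) = \frac{5}{42}$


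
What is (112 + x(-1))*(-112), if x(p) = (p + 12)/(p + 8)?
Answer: -12720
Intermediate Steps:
x(p) = (12 + p)/(8 + p)
(112 + x(-1))*(-112) = (112 + (12 - 1)/(8 - 1))*(-112) = (112 + 11/7)*(-112) = (795/7)*(-112) = -12720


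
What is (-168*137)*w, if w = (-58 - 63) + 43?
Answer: 1795248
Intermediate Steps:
w = -78 (w = -121 + 43 = -78)
(-168*137)*w = -168*137*(-78) = -23016*(-78) = 1795248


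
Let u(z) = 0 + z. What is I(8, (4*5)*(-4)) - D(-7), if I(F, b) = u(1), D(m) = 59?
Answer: -58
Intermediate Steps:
u(z) = z
I(F, b) = 1
I(8, (4*5)*(-4)) - D(-7) = 1 - 1*59 = 1 - 59 = -58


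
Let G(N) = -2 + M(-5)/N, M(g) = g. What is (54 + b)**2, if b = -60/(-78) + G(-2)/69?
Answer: 9656796361/3218436 ≈ 3000.5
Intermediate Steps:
G(N) = -2 - 5/N
b = 1393/1794 (b = -60/(-78) + (-2 - 5/(-2))/69 = -60*(-1/78) + (-2 - 5*(-1/2))*(1/69) = 10/13 + (-2 + 5/2)*(1/69) = 10/13 + (1/2)*(1/69) = 10/13 + 1/138 = 1393/1794 ≈ 0.77648)
(54 + b)**2 = (54 + 1393/1794)**2 = (98269/1794)**2 = 9656796361/3218436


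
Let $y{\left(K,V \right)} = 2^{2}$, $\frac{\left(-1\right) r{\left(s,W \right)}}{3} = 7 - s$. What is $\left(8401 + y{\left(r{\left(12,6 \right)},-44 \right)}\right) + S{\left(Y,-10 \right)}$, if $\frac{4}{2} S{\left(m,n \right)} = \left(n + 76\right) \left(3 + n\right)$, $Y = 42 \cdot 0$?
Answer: $8174$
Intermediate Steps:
$r{\left(s,W \right)} = -21 + 3 s$ ($r{\left(s,W \right)} = - 3 \left(7 - s\right) = -21 + 3 s$)
$Y = 0$
$y{\left(K,V \right)} = 4$
$S{\left(m,n \right)} = \frac{\left(3 + n\right) \left(76 + n\right)}{2}$ ($S{\left(m,n \right)} = \frac{\left(n + 76\right) \left(3 + n\right)}{2} = \frac{\left(76 + n\right) \left(3 + n\right)}{2} = \frac{\left(3 + n\right) \left(76 + n\right)}{2}$)
$\left(8401 + y{\left(r{\left(12,6 \right)},-44 \right)}\right) + S{\left(Y,-10 \right)} = \left(8401 + 4\right) + \left(114 + \frac{\left(-10\right)^{2}}{2} + \frac{79}{2} \left(-10\right)\right) = 8405 + \left(114 + \frac{1}{2} \cdot 100 - 395\right) = 8405 + \left(114 + 50 - 395\right) = 8405 - 231 = 8174$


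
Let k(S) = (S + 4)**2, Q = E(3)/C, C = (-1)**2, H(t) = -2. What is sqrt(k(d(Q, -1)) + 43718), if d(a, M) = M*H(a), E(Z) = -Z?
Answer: sqrt(43754) ≈ 209.17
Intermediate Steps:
C = 1
Q = -3 (Q = -1*3/1 = -3*1 = -3)
d(a, M) = -2*M (d(a, M) = M*(-2) = -2*M)
k(S) = (4 + S)**2
sqrt(k(d(Q, -1)) + 43718) = sqrt((4 - 2*(-1))**2 + 43718) = sqrt((4 + 2)**2 + 43718) = sqrt(6**2 + 43718) = sqrt(36 + 43718) = sqrt(43754)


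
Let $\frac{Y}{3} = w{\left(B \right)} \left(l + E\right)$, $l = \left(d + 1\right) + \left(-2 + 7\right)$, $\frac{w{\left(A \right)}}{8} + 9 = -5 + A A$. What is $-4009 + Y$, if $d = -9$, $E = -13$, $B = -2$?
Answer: $-169$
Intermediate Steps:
$w{\left(A \right)} = -112 + 8 A^{2}$ ($w{\left(A \right)} = -72 + 8 \left(-5 + A A\right) = -72 + 8 \left(-5 + A^{2}\right) = -72 + \left(-40 + 8 A^{2}\right) = -112 + 8 A^{2}$)
$l = -3$ ($l = \left(-9 + 1\right) + \left(-2 + 7\right) = -8 + 5 = -3$)
$Y = 3840$ ($Y = 3 \left(-112 + 8 \left(-2\right)^{2}\right) \left(-3 - 13\right) = 3 \left(-112 + 8 \cdot 4\right) \left(-16\right) = 3 \left(-112 + 32\right) \left(-16\right) = 3 \left(\left(-80\right) \left(-16\right)\right) = 3 \cdot 1280 = 3840$)
$-4009 + Y = -4009 + 3840 = -169$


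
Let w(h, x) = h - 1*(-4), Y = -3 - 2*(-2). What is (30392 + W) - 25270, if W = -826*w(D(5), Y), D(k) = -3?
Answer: 4296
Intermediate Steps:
Y = 1 (Y = -3 + 4 = 1)
w(h, x) = 4 + h (w(h, x) = h + 4 = 4 + h)
W = -826 (W = -826*(4 - 3) = -826*1 = -826)
(30392 + W) - 25270 = (30392 - 826) - 25270 = 29566 - 25270 = 4296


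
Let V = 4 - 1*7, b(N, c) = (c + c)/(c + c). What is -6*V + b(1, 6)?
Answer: 19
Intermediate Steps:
b(N, c) = 1 (b(N, c) = (2*c)/((2*c)) = (2*c)*(1/(2*c)) = 1)
V = -3 (V = 4 - 7 = -3)
-6*V + b(1, 6) = -6*(-3) + 1 = 18 + 1 = 19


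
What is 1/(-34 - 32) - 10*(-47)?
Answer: 31019/66 ≈ 469.98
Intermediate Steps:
1/(-34 - 32) - 10*(-47) = 1/(-66) + 470 = -1/66 + 470 = 31019/66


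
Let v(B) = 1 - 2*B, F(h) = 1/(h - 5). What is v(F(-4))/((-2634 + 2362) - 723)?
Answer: -11/8955 ≈ -0.0012284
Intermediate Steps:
F(h) = 1/(-5 + h)
v(F(-4))/((-2634 + 2362) - 723) = (1 - 2/(-5 - 4))/((-2634 + 2362) - 723) = (1 - 2/(-9))/(-272 - 723) = (1 - 2*(-⅑))/(-995) = (1 + 2/9)*(-1/995) = (11/9)*(-1/995) = -11/8955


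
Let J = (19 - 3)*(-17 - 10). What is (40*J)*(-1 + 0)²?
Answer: -17280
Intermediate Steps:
J = -432 (J = 16*(-27) = -432)
(40*J)*(-1 + 0)² = (40*(-432))*(-1 + 0)² = -17280*(-1)² = -17280*1 = -17280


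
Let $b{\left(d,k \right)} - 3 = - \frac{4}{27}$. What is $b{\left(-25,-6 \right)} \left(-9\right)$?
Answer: $- \frac{77}{3} \approx -25.667$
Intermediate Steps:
$b{\left(d,k \right)} = \frac{77}{27}$ ($b{\left(d,k \right)} = 3 - \frac{4}{27} = \frac{77}{27}$)
$b{\left(-25,-6 \right)} \left(-9\right) = \frac{77}{27} \left(-9\right) = - \frac{77}{3}$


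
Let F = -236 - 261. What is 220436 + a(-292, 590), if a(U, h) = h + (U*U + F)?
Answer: 305793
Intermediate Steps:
F = -497
a(U, h) = -497 + h + U**2 (a(U, h) = h + (U*U - 497) = h + (U**2 - 497) = h + (-497 + U**2) = -497 + h + U**2)
220436 + a(-292, 590) = 220436 + (-497 + 590 + (-292)**2) = 220436 + (-497 + 590 + 85264) = 220436 + 85357 = 305793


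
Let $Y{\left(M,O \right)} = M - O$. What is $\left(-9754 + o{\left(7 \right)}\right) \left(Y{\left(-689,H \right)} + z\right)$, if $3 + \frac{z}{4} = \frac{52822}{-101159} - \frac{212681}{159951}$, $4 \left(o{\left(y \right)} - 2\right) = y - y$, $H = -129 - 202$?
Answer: $\frac{59551884073313168}{16180483209} \approx 3.6805 \cdot 10^{6}$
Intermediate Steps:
$H = -331$ ($H = -129 - 202 = -331$)
$o{\left(y \right)} = 2$ ($o{\left(y \right)} = 2 + \frac{y - y}{4} = 2 + \frac{1}{4} \cdot 0 = 2 + 0 = 2$)
$z = - \frac{314019914512}{16180483209}$ ($z = -12 + 4 \left(\frac{52822}{-101159} - \frac{212681}{159951}\right) = -12 + 4 \left(52822 \left(- \frac{1}{101159}\right) - \frac{212681}{159951}\right) = -12 + 4 \left(- \frac{52822}{101159} - \frac{212681}{159951}\right) = -12 + 4 \left(- \frac{29963529001}{16180483209}\right) = -12 - \frac{119854116004}{16180483209} = - \frac{314019914512}{16180483209} \approx -19.407$)
$\left(-9754 + o{\left(7 \right)}\right) \left(Y{\left(-689,H \right)} + z\right) = \left(-9754 + 2\right) \left(\left(-689 - -331\right) - \frac{314019914512}{16180483209}\right) = - 9752 \left(\left(-689 + 331\right) - \frac{314019914512}{16180483209}\right) = - 9752 \left(-358 - \frac{314019914512}{16180483209}\right) = \left(-9752\right) \left(- \frac{6106632903334}{16180483209}\right) = \frac{59551884073313168}{16180483209}$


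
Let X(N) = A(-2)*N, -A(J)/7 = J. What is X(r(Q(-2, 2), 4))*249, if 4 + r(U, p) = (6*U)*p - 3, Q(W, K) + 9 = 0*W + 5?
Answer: -359058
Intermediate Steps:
Q(W, K) = -4 (Q(W, K) = -9 + (0*W + 5) = -9 + (0 + 5) = -9 + 5 = -4)
A(J) = -7*J
r(U, p) = -7 + 6*U*p (r(U, p) = -4 + ((6*U)*p - 3) = -4 + (6*U*p - 3) = -4 + (-3 + 6*U*p) = -7 + 6*U*p)
X(N) = 14*N (X(N) = (-7*(-2))*N = 14*N)
X(r(Q(-2, 2), 4))*249 = (14*(-7 + 6*(-4)*4))*249 = (14*(-7 - 96))*249 = (14*(-103))*249 = -1442*249 = -359058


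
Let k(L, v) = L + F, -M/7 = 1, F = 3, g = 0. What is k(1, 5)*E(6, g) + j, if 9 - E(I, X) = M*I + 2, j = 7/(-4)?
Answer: 777/4 ≈ 194.25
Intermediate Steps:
M = -7 (M = -7*1 = -7)
k(L, v) = 3 + L (k(L, v) = L + 3 = 3 + L)
j = -7/4 (j = 7*(-¼) = -7/4 ≈ -1.7500)
E(I, X) = 7 + 7*I (E(I, X) = 9 - (-7*I + 2) = 9 - (2 - 7*I) = 9 + (-2 + 7*I) = 7 + 7*I)
k(1, 5)*E(6, g) + j = (3 + 1)*(7 + 7*6) - 7/4 = 4*(7 + 42) - 7/4 = 4*49 - 7/4 = 196 - 7/4 = 777/4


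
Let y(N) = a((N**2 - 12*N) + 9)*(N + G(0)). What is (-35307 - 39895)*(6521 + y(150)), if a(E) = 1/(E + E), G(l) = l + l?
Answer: -3385179526576/6903 ≈ -4.9039e+8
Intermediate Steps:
G(l) = 2*l
a(E) = 1/(2*E)
y(N) = N/(2*(9 + N**2 - 12*N)) (y(N) = (1/(2*((N**2 - 12*N) + 9)))*(N + 2*0) = (1/(2*(9 + N**2 - 12*N)))*(N + 0) = (1/(2*(9 + N**2 - 12*N)))*N = N/(2*(9 + N**2 - 12*N)))
(-35307 - 39895)*(6521 + y(150)) = (-35307 - 39895)*(6521 + (1/2)*150/(9 + 150**2 - 12*150)) = -75202*(6521 + (1/2)*150/(9 + 22500 - 1800)) = -75202*(6521 + (1/2)*150/20709) = -75202*(6521 + (1/2)*150*(1/20709)) = -75202*(6521 + 25/6903) = -75202*45014488/6903 = -3385179526576/6903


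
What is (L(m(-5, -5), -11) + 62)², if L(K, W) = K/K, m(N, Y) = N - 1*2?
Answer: 3969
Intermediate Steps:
m(N, Y) = -2 + N (m(N, Y) = N - 2 = -2 + N)
L(K, W) = 1
(L(m(-5, -5), -11) + 62)² = (1 + 62)² = 63² = 3969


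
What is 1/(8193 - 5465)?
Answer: 1/2728 ≈ 0.00036657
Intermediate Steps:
1/(8193 - 5465) = 1/2728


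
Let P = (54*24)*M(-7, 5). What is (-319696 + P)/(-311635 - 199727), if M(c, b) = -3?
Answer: 161792/255681 ≈ 0.63279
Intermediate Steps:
P = -3888 (P = (54*24)*(-3) = 1296*(-3) = -3888)
(-319696 + P)/(-311635 - 199727) = (-319696 - 3888)/(-311635 - 199727) = -323584/(-511362) = -323584*(-1/511362) = 161792/255681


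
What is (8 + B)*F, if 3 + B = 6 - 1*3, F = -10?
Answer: -80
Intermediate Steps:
B = 0 (B = -3 + (6 - 1*3) = -3 + (6 - 3) = -3 + 3 = 0)
(8 + B)*F = (8 + 0)*(-10) = 8*(-10) = -80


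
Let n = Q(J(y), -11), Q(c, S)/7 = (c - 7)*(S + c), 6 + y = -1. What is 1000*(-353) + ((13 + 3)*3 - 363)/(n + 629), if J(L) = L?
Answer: -844729315/2393 ≈ -3.5300e+5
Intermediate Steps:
y = -7 (y = -6 - 1 = -7)
Q(c, S) = 7*(-7 + c)*(S + c) (Q(c, S) = 7*((c - 7)*(S + c)) = 7*((-7 + c)*(S + c)) = 7*(-7 + c)*(S + c))
n = 1764 (n = -49*(-11) - 49*(-7) + 7*(-7)**2 + 7*(-11)*(-7) = 539 + 343 + 7*49 + 539 = 539 + 343 + 343 + 539 = 1764)
1000*(-353) + ((13 + 3)*3 - 363)/(n + 629) = 1000*(-353) + ((13 + 3)*3 - 363)/(1764 + 629) = -353000 + (16*3 - 363)/2393 = -353000 + (48 - 363)*(1/2393) = -353000 - 315*1/2393 = -353000 - 315/2393 = -844729315/2393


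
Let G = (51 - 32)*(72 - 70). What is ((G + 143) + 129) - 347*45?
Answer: -15305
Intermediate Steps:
G = 38 (G = 19*2 = 38)
((G + 143) + 129) - 347*45 = ((38 + 143) + 129) - 347*45 = (181 + 129) - 15615 = 310 - 15615 = -15305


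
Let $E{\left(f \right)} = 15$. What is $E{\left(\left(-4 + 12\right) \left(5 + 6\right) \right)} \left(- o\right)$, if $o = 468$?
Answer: $-7020$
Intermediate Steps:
$E{\left(\left(-4 + 12\right) \left(5 + 6\right) \right)} \left(- o\right) = 15 \left(\left(-1\right) 468\right) = 15 \left(-468\right) = -7020$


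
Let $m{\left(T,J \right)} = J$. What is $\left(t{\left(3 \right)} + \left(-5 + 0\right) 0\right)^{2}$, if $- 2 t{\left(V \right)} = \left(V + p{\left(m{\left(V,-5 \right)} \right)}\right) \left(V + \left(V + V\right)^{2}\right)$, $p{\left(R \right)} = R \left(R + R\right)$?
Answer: $\frac{4272489}{4} \approx 1.0681 \cdot 10^{6}$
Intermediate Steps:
$p{\left(R \right)} = 2 R^{2}$ ($p{\left(R \right)} = R 2 R = 2 R^{2}$)
$t{\left(V \right)} = - \frac{\left(50 + V\right) \left(V + 4 V^{2}\right)}{2}$ ($t{\left(V \right)} = - \frac{\left(V + 2 \left(-5\right)^{2}\right) \left(V + \left(V + V\right)^{2}\right)}{2} = - \frac{\left(V + 2 \cdot 25\right) \left(V + \left(2 V\right)^{2}\right)}{2} = - \frac{\left(V + 50\right) \left(V + 4 V^{2}\right)}{2} = - \frac{\left(50 + V\right) \left(V + 4 V^{2}\right)}{2}$)
$\left(t{\left(3 \right)} + \left(-5 + 0\right) 0\right)^{2} = \left(\left(- \frac{1}{2}\right) 3 \left(50 + 4 \cdot 3^{2} + 201 \cdot 3\right) + \left(-5 + 0\right) 0\right)^{2} = \left(\left(- \frac{1}{2}\right) 3 \left(50 + 4 \cdot 9 + 603\right) - 0\right)^{2} = \left(\left(- \frac{1}{2}\right) 3 \left(50 + 36 + 603\right) + 0\right)^{2} = \left(\left(- \frac{1}{2}\right) 3 \cdot 689 + 0\right)^{2} = \left(- \frac{2067}{2} + 0\right)^{2} = \left(- \frac{2067}{2}\right)^{2} = \frac{4272489}{4}$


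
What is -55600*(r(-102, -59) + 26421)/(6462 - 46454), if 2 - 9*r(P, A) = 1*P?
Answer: 1653356350/44991 ≈ 36749.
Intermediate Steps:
r(P, A) = 2/9 - P/9
-55600*(r(-102, -59) + 26421)/(6462 - 46454) = -55600*((2/9 - ⅑*(-102)) + 26421)/(6462 - 46454) = -55600/((-39992/((2/9 + 34/3) + 26421))) = -55600/((-39992/(104/9 + 26421))) = -55600/((-39992/237893/9)) = -55600/((-39992*9/237893)) = -55600/(-359928/237893) = -55600*(-237893/359928) = 1653356350/44991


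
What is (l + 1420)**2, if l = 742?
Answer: 4674244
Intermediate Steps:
(l + 1420)**2 = (742 + 1420)**2 = 2162**2 = 4674244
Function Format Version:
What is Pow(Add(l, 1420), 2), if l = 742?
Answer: 4674244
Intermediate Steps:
Pow(Add(l, 1420), 2) = Pow(Add(742, 1420), 2) = Pow(2162, 2) = 4674244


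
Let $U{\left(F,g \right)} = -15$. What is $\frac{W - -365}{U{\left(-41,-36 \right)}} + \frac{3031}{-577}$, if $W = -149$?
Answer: $- \frac{56699}{2885} \approx -19.653$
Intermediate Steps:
$\frac{W - -365}{U{\left(-41,-36 \right)}} + \frac{3031}{-577} = \frac{-149 - -365}{-15} + \frac{3031}{-577} = \left(-149 + 365\right) \left(- \frac{1}{15}\right) + 3031 \left(- \frac{1}{577}\right) = 216 \left(- \frac{1}{15}\right) - \frac{3031}{577} = - \frac{72}{5} - \frac{3031}{577} = - \frac{56699}{2885}$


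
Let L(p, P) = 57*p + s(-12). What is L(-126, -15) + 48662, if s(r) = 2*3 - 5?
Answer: 41481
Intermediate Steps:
s(r) = 1 (s(r) = 6 - 5 = 1)
L(p, P) = 1 + 57*p (L(p, P) = 57*p + 1 = 1 + 57*p)
L(-126, -15) + 48662 = (1 + 57*(-126)) + 48662 = (1 - 7182) + 48662 = -7181 + 48662 = 41481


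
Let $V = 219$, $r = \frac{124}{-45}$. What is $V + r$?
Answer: $\frac{9731}{45} \approx 216.24$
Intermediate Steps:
$r = - \frac{124}{45}$ ($r = 124 \left(- \frac{1}{45}\right) = - \frac{124}{45} \approx -2.7556$)
$V + r = 219 - \frac{124}{45} = \frac{9731}{45}$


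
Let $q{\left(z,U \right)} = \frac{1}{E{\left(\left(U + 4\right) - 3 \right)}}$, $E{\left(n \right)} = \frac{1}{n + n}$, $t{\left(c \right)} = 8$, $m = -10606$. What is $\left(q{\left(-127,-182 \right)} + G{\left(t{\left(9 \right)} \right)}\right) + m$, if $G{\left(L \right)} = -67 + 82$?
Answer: $-10953$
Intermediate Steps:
$G{\left(L \right)} = 15$
$E{\left(n \right)} = \frac{1}{2 n}$
$q{\left(z,U \right)} = 2 + 2 U$ ($q{\left(z,U \right)} = \frac{1}{\frac{1}{2} \frac{1}{\left(U + 4\right) - 3}} = \frac{1}{\frac{1}{2} \frac{1}{\left(4 + U\right) - 3}} = \frac{1}{\frac{1}{2} \frac{1}{1 + U}} = 2 + 2 U$)
$\left(q{\left(-127,-182 \right)} + G{\left(t{\left(9 \right)} \right)}\right) + m = \left(\left(2 + 2 \left(-182\right)\right) + 15\right) - 10606 = \left(\left(2 - 364\right) + 15\right) - 10606 = \left(-362 + 15\right) - 10606 = -347 - 10606 = -10953$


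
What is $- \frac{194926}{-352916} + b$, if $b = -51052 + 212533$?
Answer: $\frac{28494711761}{176458} \approx 1.6148 \cdot 10^{5}$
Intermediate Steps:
$b = 161481$
$- \frac{194926}{-352916} + b = - \frac{194926}{-352916} + 161481 = \left(-194926\right) \left(- \frac{1}{352916}\right) + 161481 = \frac{97463}{176458} + 161481 = \frac{28494711761}{176458}$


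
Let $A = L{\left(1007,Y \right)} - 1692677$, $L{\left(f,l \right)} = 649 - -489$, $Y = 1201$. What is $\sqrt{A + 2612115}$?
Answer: $32 \sqrt{899} \approx 959.47$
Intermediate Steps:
$L{\left(f,l \right)} = 1138$ ($L{\left(f,l \right)} = 649 + 489 = 1138$)
$A = -1691539$ ($A = 1138 - 1692677 = -1691539$)
$\sqrt{A + 2612115} = \sqrt{-1691539 + 2612115} = \sqrt{920576} = 32 \sqrt{899}$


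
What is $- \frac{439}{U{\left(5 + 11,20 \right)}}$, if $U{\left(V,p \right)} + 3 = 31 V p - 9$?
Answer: $- \frac{439}{9908} \approx -0.044308$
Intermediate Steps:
$U{\left(V,p \right)} = -12 + 31 V p$ ($U{\left(V,p \right)} = -3 + \left(31 V p - 9\right) = -3 + \left(-9 + 31 V p\right) = -12 + 31 V p$)
$- \frac{439}{U{\left(5 + 11,20 \right)}} = - \frac{439}{-12 + 31 \left(5 + 11\right) 20} = - \frac{439}{-12 + 31 \cdot 16 \cdot 20} = - \frac{439}{-12 + 9920} = - \frac{439}{9908}$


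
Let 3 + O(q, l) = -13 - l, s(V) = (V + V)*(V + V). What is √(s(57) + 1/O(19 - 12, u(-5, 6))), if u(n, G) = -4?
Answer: √467853/6 ≈ 114.00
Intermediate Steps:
s(V) = 4*V² (s(V) = (2*V)*(2*V) = 4*V²)
O(q, l) = -16 - l (O(q, l) = -3 + (-13 - l) = -16 - l)
√(s(57) + 1/O(19 - 12, u(-5, 6))) = √(4*57² + 1/(-16 - 1*(-4))) = √(4*3249 + 1/(-16 + 4)) = √(12996 + 1/(-12)) = √(12996 - 1/12) = √(155951/12) = √467853/6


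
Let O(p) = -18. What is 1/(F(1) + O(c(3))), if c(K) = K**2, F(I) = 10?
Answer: -1/8 ≈ -0.12500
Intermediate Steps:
1/(F(1) + O(c(3))) = 1/(10 - 18) = 1/(-8) = -1/8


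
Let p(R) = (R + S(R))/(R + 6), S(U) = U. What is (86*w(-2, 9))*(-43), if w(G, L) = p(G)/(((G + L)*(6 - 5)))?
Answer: 3698/7 ≈ 528.29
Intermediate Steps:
p(R) = 2*R/(6 + R) (p(R) = (R + R)/(R + 6) = (2*R)/(6 + R) = 2*R/(6 + R))
w(G, L) = 2*G/((6 + G)*(G + L)) (w(G, L) = (2*G/(6 + G))/(((G + L)*(6 - 5))) = (2*G/(6 + G))/(((G + L)*1)) = (2*G/(6 + G))/(G + L) = 2*G/((6 + G)*(G + L)))
(86*w(-2, 9))*(-43) = (86*(2*(-2)/((6 - 2)*(-2 + 9))))*(-43) = (86*(2*(-2)/(4*7)))*(-43) = (86*(2*(-2)*(1/4)*(1/7)))*(-43) = (86*(-1/7))*(-43) = -86/7*(-43) = 3698/7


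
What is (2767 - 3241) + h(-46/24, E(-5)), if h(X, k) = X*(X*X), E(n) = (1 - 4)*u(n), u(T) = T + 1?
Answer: -831239/1728 ≈ -481.04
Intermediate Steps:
u(T) = 1 + T
E(n) = -3 - 3*n (E(n) = (1 - 4)*(1 + n) = -3*(1 + n) = -3 - 3*n)
h(X, k) = X³ (h(X, k) = X*X² = X³)
(2767 - 3241) + h(-46/24, E(-5)) = (2767 - 3241) + (-46/24)³ = -474 + (-46*1/24)³ = -474 + (-23/12)³ = -474 - 12167/1728 = -831239/1728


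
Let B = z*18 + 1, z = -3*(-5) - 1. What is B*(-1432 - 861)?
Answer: -580129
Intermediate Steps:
z = 14 (z = 15 - 1 = 14)
B = 253 (B = 14*18 + 1 = 252 + 1 = 253)
B*(-1432 - 861) = 253*(-1432 - 861) = 253*(-2293) = -580129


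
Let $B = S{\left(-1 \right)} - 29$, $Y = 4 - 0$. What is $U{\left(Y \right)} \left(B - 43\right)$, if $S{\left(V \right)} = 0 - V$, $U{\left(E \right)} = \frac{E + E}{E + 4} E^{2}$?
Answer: $-1136$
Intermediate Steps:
$Y = 4$ ($Y = 4 + 0 = 4$)
$U{\left(E \right)} = \frac{2 E^{3}}{4 + E}$ ($U{\left(E \right)} = \frac{2 E}{4 + E} E^{2} = \frac{2 E^{3}}{4 + E}$)
$S{\left(V \right)} = - V$
$B = -28$ ($B = \left(-1\right) \left(-1\right) - 29 = 1 - 29 = -28$)
$U{\left(Y \right)} \left(B - 43\right) = \frac{2 \cdot 4^{3}}{4 + 4} \left(-28 - 43\right) = 2 \cdot 64 \cdot \frac{1}{8} \left(-71\right) = 16 \left(-71\right) = -1136$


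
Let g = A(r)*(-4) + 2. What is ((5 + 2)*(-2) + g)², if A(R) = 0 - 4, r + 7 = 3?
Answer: 16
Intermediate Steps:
r = -4 (r = -7 + 3 = -4)
A(R) = -4
g = 18 (g = -4*(-4) + 2 = 16 + 2 = 18)
((5 + 2)*(-2) + g)² = ((5 + 2)*(-2) + 18)² = (7*(-2) + 18)² = (-14 + 18)² = 4² = 16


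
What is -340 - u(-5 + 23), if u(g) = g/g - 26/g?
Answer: -3056/9 ≈ -339.56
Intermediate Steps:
u(g) = 1 - 26/g
-340 - u(-5 + 23) = -340 - (-26 + (-5 + 23))/(-5 + 23) = -340 - (-26 + 18)/18 = -340 - (-8)/18 = -340 - 1*(-4/9) = -340 + 4/9 = -3056/9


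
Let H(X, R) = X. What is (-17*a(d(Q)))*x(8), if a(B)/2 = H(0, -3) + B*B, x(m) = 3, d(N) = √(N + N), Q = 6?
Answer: -1224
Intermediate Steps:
d(N) = √2*√N (d(N) = √(2*N) = √2*√N)
a(B) = 2*B² (a(B) = 2*(0 + B*B) = 2*(0 + B²) = 2*B²)
(-17*a(d(Q)))*x(8) = -34*(√2*√6)²*3 = -34*(2*√3)²*3 = -34*12*3 = -17*24*3 = -408*3 = -1224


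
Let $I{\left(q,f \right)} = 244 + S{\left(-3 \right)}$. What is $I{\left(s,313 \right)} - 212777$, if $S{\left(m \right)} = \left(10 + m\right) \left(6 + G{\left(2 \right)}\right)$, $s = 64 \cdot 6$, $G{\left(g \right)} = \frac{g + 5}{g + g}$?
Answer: $- \frac{849915}{4} \approx -2.1248 \cdot 10^{5}$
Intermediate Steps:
$G{\left(g \right)} = \frac{5 + g}{2 g}$
$s = 384$
$S{\left(m \right)} = \frac{155}{2} + \frac{31 m}{4}$ ($S{\left(m \right)} = \left(10 + m\right) \left(6 + \frac{5 + 2}{2 \cdot 2}\right) = \left(10 + m\right) \left(6 + \frac{1}{2} \cdot \frac{1}{2} \cdot 7\right) = \left(10 + m\right) \left(6 + \frac{7}{4}\right) = \left(10 + m\right) \frac{31}{4} = \frac{155}{2} + \frac{31 m}{4}$)
$I{\left(q,f \right)} = \frac{1193}{4}$ ($I{\left(q,f \right)} = 244 + \left(\frac{155}{2} + \frac{31}{4} \left(-3\right)\right) = 244 + \left(\frac{155}{2} - \frac{93}{4}\right) = 244 + \frac{217}{4} = \frac{1193}{4}$)
$I{\left(s,313 \right)} - 212777 = \frac{1193}{4} - 212777 = - \frac{849915}{4}$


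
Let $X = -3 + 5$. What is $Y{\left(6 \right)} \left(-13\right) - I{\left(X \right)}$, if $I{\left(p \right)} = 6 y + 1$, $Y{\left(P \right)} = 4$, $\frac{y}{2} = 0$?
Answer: $-53$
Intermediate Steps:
$y = 0$ ($y = 2 \cdot 0 = 0$)
$X = 2$
$I{\left(p \right)} = 1$ ($I{\left(p \right)} = 6 \cdot 0 + 1 = 0 + 1 = 1$)
$Y{\left(6 \right)} \left(-13\right) - I{\left(X \right)} = 4 \left(-13\right) - 1 = -52 - 1 = -53$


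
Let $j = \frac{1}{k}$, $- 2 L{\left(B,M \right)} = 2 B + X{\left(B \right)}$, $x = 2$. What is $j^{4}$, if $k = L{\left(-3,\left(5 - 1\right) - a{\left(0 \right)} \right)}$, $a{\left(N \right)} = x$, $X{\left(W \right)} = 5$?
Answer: $16$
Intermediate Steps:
$a{\left(N \right)} = 2$
$L{\left(B,M \right)} = - \frac{5}{2} - B$ ($L{\left(B,M \right)} = - \frac{2 B + 5}{2} = - \frac{5 + 2 B}{2} = - \frac{5}{2} - B$)
$k = \frac{1}{2}$ ($k = - \frac{5}{2} - -3 = - \frac{5}{2} + 3 = \frac{1}{2} \approx 0.5$)
$j = 2$ ($j = \frac{1}{\frac{1}{2}} = 2$)
$j^{4} = 2^{4} = 16$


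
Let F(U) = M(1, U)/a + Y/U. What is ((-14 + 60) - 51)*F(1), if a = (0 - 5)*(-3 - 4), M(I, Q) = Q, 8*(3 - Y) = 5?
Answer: -673/56 ≈ -12.018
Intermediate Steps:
Y = 19/8 (Y = 3 - ⅛*5 = 3 - 5/8 = 19/8 ≈ 2.3750)
a = 35 (a = -5*(-7) = 35)
F(U) = U/35 + 19/(8*U)
((-14 + 60) - 51)*F(1) = ((-14 + 60) - 51)*((1/35)*1 + (19/8)/1) = (46 - 51)*(1/35 + (19/8)*1) = -5*(1/35 + 19/8) = -5*673/280 = -673/56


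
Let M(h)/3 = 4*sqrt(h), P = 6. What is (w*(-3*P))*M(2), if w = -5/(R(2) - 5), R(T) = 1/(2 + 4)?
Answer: -6480*sqrt(2)/29 ≈ -316.00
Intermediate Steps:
R(T) = 1/6
M(h) = 12*sqrt(h) (M(h) = 3*(4*sqrt(h)) = 12*sqrt(h))
w = 30/29 (w = -5/(1/6 - 5) = -5/(-29/6) = -6/29*(-5) = 30/29 ≈ 1.0345)
(w*(-3*P))*M(2) = (30*(-3*6)/29)*(12*sqrt(2)) = ((30/29)*(-18))*(12*sqrt(2)) = -6480*sqrt(2)/29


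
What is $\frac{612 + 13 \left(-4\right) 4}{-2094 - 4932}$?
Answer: $- \frac{202}{3513} \approx -0.057501$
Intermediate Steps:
$\frac{612 + 13 \left(-4\right) 4}{-2094 - 4932} = \frac{612 - 208}{-7026} = \left(612 - 208\right) \left(- \frac{1}{7026}\right) = 404 \left(- \frac{1}{7026}\right) = - \frac{202}{3513}$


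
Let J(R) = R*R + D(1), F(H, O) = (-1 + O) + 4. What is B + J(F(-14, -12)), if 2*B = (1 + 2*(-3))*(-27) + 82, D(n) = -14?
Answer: 351/2 ≈ 175.50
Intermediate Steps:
F(H, O) = 3 + O
J(R) = -14 + R² (J(R) = R*R - 14 = R² - 14 = -14 + R²)
B = 217/2 (B = ((1 + 2*(-3))*(-27) + 82)/2 = ((1 - 6)*(-27) + 82)/2 = (-5*(-27) + 82)/2 = (135 + 82)/2 = (½)*217 = 217/2 ≈ 108.50)
B + J(F(-14, -12)) = 217/2 + (-14 + (3 - 12)²) = 217/2 + (-14 + (-9)²) = 217/2 + (-14 + 81) = 217/2 + 67 = 351/2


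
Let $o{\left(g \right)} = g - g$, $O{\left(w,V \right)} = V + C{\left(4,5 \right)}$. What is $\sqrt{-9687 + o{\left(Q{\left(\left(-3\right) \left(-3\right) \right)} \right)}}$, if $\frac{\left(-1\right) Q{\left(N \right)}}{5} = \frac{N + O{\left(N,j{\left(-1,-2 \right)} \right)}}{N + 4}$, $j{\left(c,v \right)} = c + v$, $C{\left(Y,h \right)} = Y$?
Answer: $i \sqrt{9687} \approx 98.423 i$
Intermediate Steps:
$O{\left(w,V \right)} = 4 + V$ ($O{\left(w,V \right)} = V + 4 = 4 + V$)
$Q{\left(N \right)} = - \frac{5 \left(1 + N\right)}{4 + N}$ ($Q{\left(N \right)} = - 5 \frac{N + \left(4 - 3\right)}{N + 4} = - 5 \frac{N + \left(4 - 3\right)}{4 + N} = - 5 \frac{N + 1}{4 + N} = - 5 \frac{1 + N}{4 + N} = - \frac{5 \left(1 + N\right)}{4 + N}$)
$o{\left(g \right)} = 0$
$\sqrt{-9687 + o{\left(Q{\left(\left(-3\right) \left(-3\right) \right)} \right)}} = \sqrt{-9687 + 0} = \sqrt{-9687} = i \sqrt{9687}$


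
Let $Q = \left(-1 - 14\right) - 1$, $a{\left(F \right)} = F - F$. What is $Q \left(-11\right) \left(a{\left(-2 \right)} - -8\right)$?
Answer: $1408$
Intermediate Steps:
$a{\left(F \right)} = 0$
$Q = -16$ ($Q = -15 - 1 = -16$)
$Q \left(-11\right) \left(a{\left(-2 \right)} - -8\right) = \left(-16\right) \left(-11\right) \left(0 - -8\right) = 176 \left(0 + 8\right) = 176 \cdot 8 = 1408$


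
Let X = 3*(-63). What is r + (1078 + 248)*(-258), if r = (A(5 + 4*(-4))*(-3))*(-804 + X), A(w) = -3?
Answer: -351045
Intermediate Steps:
X = -189
r = -8937 (r = (-3*(-3))*(-804 - 189) = 9*(-993) = -8937)
r + (1078 + 248)*(-258) = -8937 + (1078 + 248)*(-258) = -8937 + 1326*(-258) = -8937 - 342108 = -351045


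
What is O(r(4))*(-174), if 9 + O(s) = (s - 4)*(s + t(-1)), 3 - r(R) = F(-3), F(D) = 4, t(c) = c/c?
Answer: 1566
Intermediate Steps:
t(c) = 1
r(R) = -1 (r(R) = 3 - 1*4 = 3 - 4 = -1)
O(s) = -9 + (1 + s)*(-4 + s) (O(s) = -9 + (s - 4)*(s + 1) = -9 + (-4 + s)*(1 + s) = -9 + (1 + s)*(-4 + s))
O(r(4))*(-174) = (-13 + (-1)² - 3*(-1))*(-174) = (-13 + 1 + 3)*(-174) = -9*(-174) = 1566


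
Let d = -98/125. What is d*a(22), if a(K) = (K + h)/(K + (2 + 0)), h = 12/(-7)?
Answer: -497/750 ≈ -0.66267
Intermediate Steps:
h = -12/7 (h = 12*(-⅐) = -12/7 ≈ -1.7143)
d = -98/125 (d = -98*1/125 = -98/125 ≈ -0.78400)
a(K) = (-12/7 + K)/(2 + K) (a(K) = (K - 12/7)/(K + (2 + 0)) = (-12/7 + K)/(K + 2) = (-12/7 + K)/(2 + K))
d*a(22) = -98*(-12/7 + 22)/(125*(2 + 22)) = -98*142/(125*24*7) = -49*142/(1500*7) = -98/125*71/84 = -497/750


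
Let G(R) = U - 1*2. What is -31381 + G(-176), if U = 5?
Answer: -31378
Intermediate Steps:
G(R) = 3 (G(R) = 5 - 1*2 = 5 - 2 = 3)
-31381 + G(-176) = -31381 + 3 = -31378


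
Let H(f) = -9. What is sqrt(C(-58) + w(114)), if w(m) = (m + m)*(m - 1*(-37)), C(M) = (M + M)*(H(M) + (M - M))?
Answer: 4*sqrt(2217) ≈ 188.34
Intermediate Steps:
C(M) = -18*M (C(M) = (M + M)*(-9 + (M - M)) = (2*M)*(-9 + 0) = (2*M)*(-9) = -18*M)
w(m) = 2*m*(37 + m) (w(m) = (2*m)*(m + 37) = (2*m)*(37 + m) = 2*m*(37 + m))
sqrt(C(-58) + w(114)) = sqrt(-18*(-58) + 2*114*(37 + 114)) = sqrt(1044 + 2*114*151) = sqrt(1044 + 34428) = sqrt(35472) = 4*sqrt(2217)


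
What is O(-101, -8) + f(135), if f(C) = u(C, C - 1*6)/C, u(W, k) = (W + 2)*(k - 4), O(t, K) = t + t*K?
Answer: 22514/27 ≈ 833.85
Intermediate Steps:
O(t, K) = t + K*t
u(W, k) = (-4 + k)*(2 + W) (u(W, k) = (2 + W)*(-4 + k) = (-4 + k)*(2 + W))
f(C) = (-20 - 2*C + C*(-6 + C))/C (f(C) = (-8 - 4*C + 2*(C - 1*6) + C*(C - 1*6))/C = (-8 - 4*C + 2*(C - 6) + C*(C - 6))/C = (-8 - 4*C + 2*(-6 + C) + C*(-6 + C))/C = (-8 - 4*C + (-12 + 2*C) + C*(-6 + C))/C = (-20 - 2*C + C*(-6 + C))/C)
O(-101, -8) + f(135) = -101*(1 - 8) + (-8 + 135 - 20/135) = -101*(-7) + (-8 + 135 - 20*1/135) = 707 + (-8 + 135 - 4/27) = 707 + 3425/27 = 22514/27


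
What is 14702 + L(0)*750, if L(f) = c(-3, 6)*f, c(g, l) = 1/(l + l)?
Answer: 14702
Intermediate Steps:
c(g, l) = 1/(2*l)
L(f) = f/12 (L(f) = ((½)/6)*f = ((½)*(⅙))*f = f/12)
14702 + L(0)*750 = 14702 + ((1/12)*0)*750 = 14702 + 0*750 = 14702 + 0 = 14702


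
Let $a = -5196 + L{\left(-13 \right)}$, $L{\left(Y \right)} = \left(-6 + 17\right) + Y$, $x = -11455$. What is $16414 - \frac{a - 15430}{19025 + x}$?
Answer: $\frac{62137304}{3785} \approx 16417.0$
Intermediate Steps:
$L{\left(Y \right)} = 11 + Y$
$a = -5198$ ($a = -5196 + \left(11 - 13\right) = -5196 - 2 = -5198$)
$16414 - \frac{a - 15430}{19025 + x} = 16414 - \frac{-5198 - 15430}{19025 - 11455} = 16414 - - \frac{20628}{7570} = 16414 - \left(-20628\right) \frac{1}{7570} = 16414 - - \frac{10314}{3785} = 16414 + \frac{10314}{3785} = \frac{62137304}{3785}$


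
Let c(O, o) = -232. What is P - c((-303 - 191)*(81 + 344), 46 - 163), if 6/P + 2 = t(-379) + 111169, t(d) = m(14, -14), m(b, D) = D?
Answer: 8595834/37051 ≈ 232.00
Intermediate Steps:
t(d) = -14
P = 2/37051 (P = 6/(-2 + (-14 + 111169)) = 6/(-2 + 111155) = 6/111153 = 6*(1/111153) = 2/37051 ≈ 5.3980e-5)
P - c((-303 - 191)*(81 + 344), 46 - 163) = 2/37051 - 1*(-232) = 2/37051 + 232 = 8595834/37051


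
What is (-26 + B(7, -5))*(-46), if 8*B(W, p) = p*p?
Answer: 4209/4 ≈ 1052.3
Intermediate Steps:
B(W, p) = p²/8 (B(W, p) = (p*p)/8 = p²/8)
(-26 + B(7, -5))*(-46) = (-26 + (⅛)*(-5)²)*(-46) = (-26 + (⅛)*25)*(-46) = (-26 + 25/8)*(-46) = -183/8*(-46) = 4209/4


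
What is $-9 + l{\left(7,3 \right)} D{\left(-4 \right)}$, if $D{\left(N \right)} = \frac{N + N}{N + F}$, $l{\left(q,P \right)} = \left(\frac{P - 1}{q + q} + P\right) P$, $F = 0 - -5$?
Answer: $- \frac{591}{7} \approx -84.429$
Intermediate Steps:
$F = 5$ ($F = 0 + 5 = 5$)
$l{\left(q,P \right)} = P \left(P + \frac{-1 + P}{2 q}\right)$ ($l{\left(q,P \right)} = \left(\frac{-1 + P}{2 q} + P\right) P = \left(P + \frac{-1 + P}{2 q}\right) P = P \left(P + \frac{-1 + P}{2 q}\right)$)
$D{\left(N \right)} = \frac{2 N}{5 + N}$ ($D{\left(N \right)} = \frac{N + N}{N + 5} = \frac{2 N}{5 + N}$)
$-9 + l{\left(7,3 \right)} D{\left(-4 \right)} = -9 + \frac{1}{2} \cdot 3 \cdot \frac{1}{7} \left(-1 + 3 + 2 \cdot 3 \cdot 7\right) 2 \left(-4\right) \frac{1}{5 - 4} = -9 + \frac{1}{2} \cdot 3 \cdot \frac{1}{7} \left(-1 + 3 + 42\right) 2 \left(-4\right) 1^{-1} = -9 + \frac{1}{2} \cdot 3 \cdot \frac{1}{7} \cdot 44 \cdot 2 \left(-4\right) 1 = -9 + \frac{66}{7} \left(-8\right) = -9 - \frac{528}{7} = - \frac{591}{7}$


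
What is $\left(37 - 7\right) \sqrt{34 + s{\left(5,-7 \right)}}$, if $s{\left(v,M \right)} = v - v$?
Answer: $30 \sqrt{34} \approx 174.93$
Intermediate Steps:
$s{\left(v,M \right)} = 0$
$\left(37 - 7\right) \sqrt{34 + s{\left(5,-7 \right)}} = \left(37 - 7\right) \sqrt{34 + 0} = 30 \sqrt{34}$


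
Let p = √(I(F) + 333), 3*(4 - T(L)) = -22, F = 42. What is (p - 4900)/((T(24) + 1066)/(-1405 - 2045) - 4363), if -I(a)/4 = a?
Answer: 25357500/22580141 - 5175*√165/22580141 ≈ 1.1201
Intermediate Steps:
T(L) = 34/3 (T(L) = 4 - ⅓*(-22) = 4 + 22/3 = 34/3)
I(a) = -4*a
p = √165 (p = √(-4*42 + 333) = √(-168 + 333) = √165 ≈ 12.845)
(p - 4900)/((T(24) + 1066)/(-1405 - 2045) - 4363) = (√165 - 4900)/((34/3 + 1066)/(-1405 - 2045) - 4363) = (-4900 + √165)/((3232/3)/(-3450) - 4363) = (-4900 + √165)/((3232/3)*(-1/3450) - 4363) = (-4900 + √165)/(-1616/5175 - 4363) = (-4900 + √165)/(-22580141/5175) = (-4900 + √165)*(-5175/22580141) = 25357500/22580141 - 5175*√165/22580141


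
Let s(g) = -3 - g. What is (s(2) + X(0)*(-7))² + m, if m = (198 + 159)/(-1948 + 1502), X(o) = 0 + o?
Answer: 10793/446 ≈ 24.200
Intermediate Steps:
X(o) = o
m = -357/446 (m = 357/(-446) = 357*(-1/446) = -357/446 ≈ -0.80045)
(s(2) + X(0)*(-7))² + m = ((-3 - 1*2) + 0*(-7))² - 357/446 = ((-3 - 2) + 0)² - 357/446 = (-5 + 0)² - 357/446 = (-5)² - 357/446 = 25 - 357/446 = 10793/446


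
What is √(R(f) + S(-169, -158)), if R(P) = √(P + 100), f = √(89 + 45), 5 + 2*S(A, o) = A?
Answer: √(-87 + √(100 + √134)) ≈ 8.7428*I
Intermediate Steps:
S(A, o) = -5/2 + A/2
f = √134 ≈ 11.576
R(P) = √(100 + P)
√(R(f) + S(-169, -158)) = √(√(100 + √134) + (-5/2 + (½)*(-169))) = √(√(100 + √134) + (-5/2 - 169/2)) = √(√(100 + √134) - 87) = √(-87 + √(100 + √134))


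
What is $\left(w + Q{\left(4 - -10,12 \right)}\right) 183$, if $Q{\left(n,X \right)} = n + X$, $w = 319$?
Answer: $63135$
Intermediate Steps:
$Q{\left(n,X \right)} = X + n$
$\left(w + Q{\left(4 - -10,12 \right)}\right) 183 = \left(319 + \left(12 + \left(4 - -10\right)\right)\right) 183 = \left(319 + \left(12 + \left(4 + 10\right)\right)\right) 183 = \left(319 + \left(12 + 14\right)\right) 183 = \left(319 + 26\right) 183 = 345 \cdot 183 = 63135$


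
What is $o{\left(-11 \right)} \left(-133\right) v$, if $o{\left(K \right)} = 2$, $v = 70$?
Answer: $-18620$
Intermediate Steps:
$o{\left(-11 \right)} \left(-133\right) v = 2 \left(-133\right) 70 = \left(-266\right) 70 = -18620$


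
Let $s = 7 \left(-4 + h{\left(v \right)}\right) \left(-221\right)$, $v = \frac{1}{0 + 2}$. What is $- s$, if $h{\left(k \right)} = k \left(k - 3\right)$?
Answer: $- \frac{32487}{4} \approx -8121.8$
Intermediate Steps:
$v = \frac{1}{2} \approx 0.5$
$h{\left(k \right)} = k \left(-3 + k\right)$
$s = \frac{32487}{4}$ ($s = 7 \left(-4 + \frac{-3 + \frac{1}{2}}{2}\right) \left(-221\right) = 7 \left(-4 + \frac{1}{2} \left(- \frac{5}{2}\right)\right) \left(-221\right) = 7 \left(-4 - \frac{5}{4}\right) \left(-221\right) = 7 \left(- \frac{21}{4}\right) \left(-221\right) = \left(- \frac{147}{4}\right) \left(-221\right) = \frac{32487}{4} \approx 8121.8$)
$- s = \left(-1\right) \frac{32487}{4} = - \frac{32487}{4}$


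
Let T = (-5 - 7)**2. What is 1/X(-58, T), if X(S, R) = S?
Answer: -1/58 ≈ -0.017241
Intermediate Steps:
T = 144 (T = (-12)**2 = 144)
1/X(-58, T) = 1/(-58) = -1/58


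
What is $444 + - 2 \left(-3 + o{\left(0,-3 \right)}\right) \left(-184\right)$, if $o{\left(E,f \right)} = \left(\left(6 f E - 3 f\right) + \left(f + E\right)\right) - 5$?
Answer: $-292$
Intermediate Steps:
$o{\left(E,f \right)} = -5 + E - 2 f + 6 E f$ ($o{\left(E,f \right)} = \left(\left(6 E f - 3 f\right) + \left(E + f\right)\right) - 5 = \left(\left(- 3 f + 6 E f\right) + \left(E + f\right)\right) - 5 = \left(E - 2 f + 6 E f\right) - 5 = -5 + E - 2 f + 6 E f$)
$444 + - 2 \left(-3 + o{\left(0,-3 \right)}\right) \left(-184\right) = 444 + - 2 \left(-3 + \left(-5 + 0 - -6 + 6 \cdot 0 \left(-3\right)\right)\right) \left(-184\right) = 444 + - 2 \left(-3 + \left(-5 + 0 + 6 + 0\right)\right) \left(-184\right) = 444 + - 2 \left(-3 + 1\right) \left(-184\right) = 444 + \left(-2\right) \left(-2\right) \left(-184\right) = 444 + 4 \left(-184\right) = 444 - 736 = -292$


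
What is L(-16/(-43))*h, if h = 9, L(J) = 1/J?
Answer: 387/16 ≈ 24.188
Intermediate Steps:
L(-16/(-43))*h = 9/(-16/(-43)) = 9/(-16*(-1/43)) = 9/(16/43) = (43/16)*9 = 387/16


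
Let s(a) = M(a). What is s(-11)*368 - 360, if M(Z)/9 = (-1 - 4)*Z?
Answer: 181800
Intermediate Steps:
M(Z) = -45*Z (M(Z) = 9*((-1 - 4)*Z) = 9*(-5*Z) = -45*Z)
s(a) = -45*a
s(-11)*368 - 360 = -45*(-11)*368 - 360 = 495*368 - 360 = 182160 - 360 = 181800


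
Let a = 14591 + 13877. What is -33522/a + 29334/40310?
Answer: -129047877/286886270 ≈ -0.44982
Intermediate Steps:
a = 28468
-33522/a + 29334/40310 = -33522/28468 + 29334/40310 = -33522*1/28468 + 29334*(1/40310) = -16761/14234 + 14667/20155 = -129047877/286886270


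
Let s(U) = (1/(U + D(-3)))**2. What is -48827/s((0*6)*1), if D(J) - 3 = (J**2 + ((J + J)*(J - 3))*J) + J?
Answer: -478553427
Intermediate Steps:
D(J) = 3 + J + J**2 + 2*J**2*(-3 + J) (D(J) = 3 + ((J**2 + ((J + J)*(J - 3))*J) + J) = 3 + ((J**2 + ((2*J)*(-3 + J))*J) + J) = 3 + ((J**2 + (2*J*(-3 + J))*J) + J) = 3 + ((J**2 + 2*J**2*(-3 + J)) + J) = 3 + (J + J**2 + 2*J**2*(-3 + J)) = 3 + J + J**2 + 2*J**2*(-3 + J))
s(U) = (-99 + U)**(-2) (s(U) = (1/(U + (3 - 3 - 5*(-3)**2 + 2*(-3)**3)))**2 = (1/(U + (3 - 3 - 5*9 + 2*(-27))))**2 = (1/(U + (3 - 3 - 45 - 54)))**2 = (1/(U - 99))**2 = (1/(-99 + U))**2 = (-99 + U)**(-2))
-48827/s((0*6)*1) = -48827*(-99 + (0*6)*1)**2 = -48827*(-99 + 0*1)**2 = -48827*(-99 + 0)**2 = -48827/((-99)**(-2)) = -48827/1/9801 = -48827*9801 = -478553427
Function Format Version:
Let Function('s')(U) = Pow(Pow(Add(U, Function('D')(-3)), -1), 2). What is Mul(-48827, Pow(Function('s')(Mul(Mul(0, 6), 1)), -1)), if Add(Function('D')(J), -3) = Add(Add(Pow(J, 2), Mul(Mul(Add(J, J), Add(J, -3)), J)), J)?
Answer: -478553427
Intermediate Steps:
Function('D')(J) = Add(3, J, Pow(J, 2), Mul(2, Pow(J, 2), Add(-3, J))) (Function('D')(J) = Add(3, Add(Add(Pow(J, 2), Mul(Mul(Add(J, J), Add(J, -3)), J)), J)) = Add(3, Add(Add(Pow(J, 2), Mul(Mul(Mul(2, J), Add(-3, J)), J)), J)) = Add(3, Add(Add(Pow(J, 2), Mul(Mul(2, J, Add(-3, J)), J)), J)) = Add(3, Add(Add(Pow(J, 2), Mul(2, Pow(J, 2), Add(-3, J))), J)) = Add(3, Add(J, Pow(J, 2), Mul(2, Pow(J, 2), Add(-3, J)))) = Add(3, J, Pow(J, 2), Mul(2, Pow(J, 2), Add(-3, J))))
Function('s')(U) = Pow(Add(-99, U), -2) (Function('s')(U) = Pow(Pow(Add(U, Add(3, -3, Mul(-5, Pow(-3, 2)), Mul(2, Pow(-3, 3)))), -1), 2) = Pow(Pow(Add(U, Add(3, -3, Mul(-5, 9), Mul(2, -27))), -1), 2) = Pow(Pow(Add(U, Add(3, -3, -45, -54)), -1), 2) = Pow(Pow(Add(U, -99), -1), 2) = Pow(Pow(Add(-99, U), -1), 2) = Pow(Add(-99, U), -2))
Mul(-48827, Pow(Function('s')(Mul(Mul(0, 6), 1)), -1)) = Mul(-48827, Pow(Pow(Add(-99, Mul(Mul(0, 6), 1)), -2), -1)) = Mul(-48827, Pow(Pow(Add(-99, Mul(0, 1)), -2), -1)) = Mul(-48827, Pow(Pow(Add(-99, 0), -2), -1)) = Mul(-48827, Pow(Pow(-99, -2), -1)) = Mul(-48827, Pow(Rational(1, 9801), -1)) = Mul(-48827, 9801) = -478553427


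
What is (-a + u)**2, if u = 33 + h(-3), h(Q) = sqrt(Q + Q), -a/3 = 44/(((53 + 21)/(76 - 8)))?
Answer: 32584467/1369 + 11418*I*sqrt(6)/37 ≈ 23802.0 + 755.9*I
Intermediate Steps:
a = -4488/37 (a = -132/((53 + 21)/(76 - 8)) = -132/(74/68) = -132/(74*(1/68)) = -132/37/34 = -132*34/37 = -3*1496/37 = -4488/37 ≈ -121.30)
h(Q) = sqrt(2)*sqrt(Q) (h(Q) = sqrt(2*Q) = sqrt(2)*sqrt(Q))
u = 33 + I*sqrt(6) (u = 33 + sqrt(2)*sqrt(-3) = 33 + sqrt(2)*(I*sqrt(3)) = 33 + I*sqrt(6) ≈ 33.0 + 2.4495*I)
(-a + u)**2 = (-1*(-4488/37) + (33 + I*sqrt(6)))**2 = (4488/37 + (33 + I*sqrt(6)))**2 = (5709/37 + I*sqrt(6))**2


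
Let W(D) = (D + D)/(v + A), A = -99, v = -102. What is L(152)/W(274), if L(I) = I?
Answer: -7638/137 ≈ -55.752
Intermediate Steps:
W(D) = -2*D/201 (W(D) = (D + D)/(-102 - 99) = (2*D)/(-201) = (2*D)*(-1/201) = -2*D/201)
L(152)/W(274) = 152/((-2/201*274)) = 152/(-548/201) = 152*(-201/548) = -7638/137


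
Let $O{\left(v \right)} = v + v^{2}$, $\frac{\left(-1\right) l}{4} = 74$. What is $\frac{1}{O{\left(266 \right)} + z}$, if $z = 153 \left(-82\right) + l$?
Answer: $\frac{1}{58180} \approx 1.7188 \cdot 10^{-5}$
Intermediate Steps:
$l = -296$ ($l = \left(-4\right) 74 = -296$)
$z = -12842$ ($z = 153 \left(-82\right) - 296 = -12546 - 296 = -12842$)
$\frac{1}{O{\left(266 \right)} + z} = \frac{1}{266 \left(1 + 266\right) - 12842} = \frac{1}{266 \cdot 267 - 12842} = \frac{1}{71022 - 12842} = \frac{1}{58180}$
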